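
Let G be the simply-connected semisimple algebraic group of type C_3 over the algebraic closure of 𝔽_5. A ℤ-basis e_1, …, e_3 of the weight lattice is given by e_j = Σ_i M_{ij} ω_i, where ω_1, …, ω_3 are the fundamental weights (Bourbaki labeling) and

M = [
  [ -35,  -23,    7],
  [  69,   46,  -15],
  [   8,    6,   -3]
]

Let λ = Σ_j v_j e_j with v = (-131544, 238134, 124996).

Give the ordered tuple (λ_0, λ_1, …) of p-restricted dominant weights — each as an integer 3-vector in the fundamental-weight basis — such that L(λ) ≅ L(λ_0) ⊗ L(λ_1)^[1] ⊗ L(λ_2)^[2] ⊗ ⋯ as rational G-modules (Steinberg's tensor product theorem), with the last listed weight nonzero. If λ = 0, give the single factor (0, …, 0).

Change of basis e → ω: c = M·v where v = (-131544, 238134, 124996):
  c_1 = (-35)·(-131544) + (-23)·(238134) + 7·124996 = 1930
  c_2 = (69)·(-131544) + 46·238134 + (-15)·(124996) = 2688
  c_3 = (8)·(-131544) + 6·238134 + (-3)·(124996) = 1464
Expand coordinatewise in base 5:
  c_1 = 1930 = 0·5^0 + 1·5^1 + 2·5^2 + 0·5^3 + 3·5^4
  c_2 = 2688 = 3·5^0 + 2·5^1 + 2·5^2 + 1·5^3 + 4·5^4
  c_3 = 1464 = 4·5^0 + 2·5^1 + 3·5^2 + 1·5^3 + 2·5^4
Factor λ_0 = (0, 3, 4)
Factor λ_1 = (1, 2, 2)
Factor λ_2 = (2, 2, 3)
Factor λ_3 = (0, 1, 1)
Factor λ_4 = (3, 4, 2)

((0, 3, 4), (1, 2, 2), (2, 2, 3), (0, 1, 1), (3, 4, 2))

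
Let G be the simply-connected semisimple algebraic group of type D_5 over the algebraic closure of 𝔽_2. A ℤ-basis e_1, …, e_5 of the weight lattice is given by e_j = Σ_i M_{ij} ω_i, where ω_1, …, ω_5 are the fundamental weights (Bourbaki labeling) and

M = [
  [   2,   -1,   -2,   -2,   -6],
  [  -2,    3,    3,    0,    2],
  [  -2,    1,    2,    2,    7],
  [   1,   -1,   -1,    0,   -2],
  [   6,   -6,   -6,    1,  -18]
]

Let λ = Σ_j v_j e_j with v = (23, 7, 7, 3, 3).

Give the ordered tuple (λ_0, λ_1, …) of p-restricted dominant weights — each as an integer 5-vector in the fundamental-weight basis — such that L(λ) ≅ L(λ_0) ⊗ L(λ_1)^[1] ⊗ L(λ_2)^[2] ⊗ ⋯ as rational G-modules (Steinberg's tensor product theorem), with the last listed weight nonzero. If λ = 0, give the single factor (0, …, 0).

((1, 0, 0, 1, 1), (0, 1, 1, 1, 1))

ω-coordinates c = M·v, v = (23, 7, 7, 3, 3):
  c_1 = 2·23 + (-1)·(7) + (-2)·(7) + (-2)·(3) + (-6)·(3) = 1
  c_2 = (-2)·(23) + 3·7 + 3·7 + 0·3 + 2·3 = 2
  c_3 = (-2)·(23) + 1·7 + 2·7 + 2·3 + 7·3 = 2
  c_4 = 1·23 + (-1)·(7) + (-1)·(7) + 0·3 + (-2)·(3) = 3
  c_5 = 6·23 + (-6)·(7) + (-6)·(7) + 1·3 + (-18)·(3) = 3
p = 2; digits c_i = Σ_j d_{ij}·2^j, 0 ≤ d_{ij} < 2:
  c_1 = 1 = 1·2^0
  c_2 = 2 = 0·2^0 + 1·2^1
  c_3 = 2 = 0·2^0 + 1·2^1
  c_4 = 3 = 1·2^0 + 1·2^1
  c_5 = 3 = 1·2^0 + 1·2^1
Factor λ_0 = (1, 0, 0, 1, 1)
Factor λ_1 = (0, 1, 1, 1, 1)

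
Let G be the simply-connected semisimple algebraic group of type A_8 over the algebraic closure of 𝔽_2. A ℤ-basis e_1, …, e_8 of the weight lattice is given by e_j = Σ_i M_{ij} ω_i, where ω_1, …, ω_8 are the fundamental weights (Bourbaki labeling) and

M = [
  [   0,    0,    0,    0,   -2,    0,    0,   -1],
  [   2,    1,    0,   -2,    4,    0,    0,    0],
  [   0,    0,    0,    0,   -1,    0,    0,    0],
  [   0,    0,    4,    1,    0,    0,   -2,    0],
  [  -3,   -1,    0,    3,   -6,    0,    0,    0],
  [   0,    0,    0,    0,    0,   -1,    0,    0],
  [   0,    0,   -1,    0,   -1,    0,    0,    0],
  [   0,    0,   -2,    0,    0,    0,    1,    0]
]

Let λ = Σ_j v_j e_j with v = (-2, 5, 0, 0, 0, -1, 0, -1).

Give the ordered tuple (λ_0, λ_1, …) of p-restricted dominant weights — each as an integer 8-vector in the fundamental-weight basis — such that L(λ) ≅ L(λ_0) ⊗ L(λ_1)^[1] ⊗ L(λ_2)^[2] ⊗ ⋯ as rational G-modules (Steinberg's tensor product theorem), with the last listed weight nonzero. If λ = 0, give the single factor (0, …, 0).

((1, 1, 0, 0, 1, 1, 0, 0),)

Compute c_i = Σ_j M_{ij} v_j with v = (-2, 5, 0, 0, 0, -1, 0, -1):
  c_1 = (0)·(-2) + (0)·(5) + (0)·(0) + (0)·(0) + (-2)·(0) + (0)·(-1) + (0)·(0) + (-1)·(-1) = 1
  c_2 = (2)·(-2) + (1)·(5) + (0)·(0) + (-2)·(0) + (4)·(0) + (0)·(-1) + (0)·(0) + (0)·(-1) = 1
  c_3 = (0)·(-2) + (0)·(5) + (0)·(0) + (0)·(0) + (-1)·(0) + (0)·(-1) + (0)·(0) + (0)·(-1) = 0
  c_4 = (0)·(-2) + (0)·(5) + (4)·(0) + (1)·(0) + (0)·(0) + (0)·(-1) + (-2)·(0) + (0)·(-1) = 0
  c_5 = (-3)·(-2) + (-1)·(5) + (0)·(0) + (3)·(0) + (-6)·(0) + (0)·(-1) + (0)·(0) + (0)·(-1) = 1
  c_6 = (0)·(-2) + (0)·(5) + (0)·(0) + (0)·(0) + (0)·(0) + (-1)·(-1) + (0)·(0) + (0)·(-1) = 1
  c_7 = (0)·(-2) + (0)·(5) + (-1)·(0) + (0)·(0) + (-1)·(0) + (0)·(-1) + (0)·(0) + (0)·(-1) = 0
  c_8 = (0)·(-2) + (0)·(5) + (-2)·(0) + (0)·(0) + (0)·(0) + (0)·(-1) + (1)·(0) + (0)·(-1) = 0
Expand coordinatewise in base 2:
  c_1 = 1 = 1·2^0
  c_2 = 1 = 1·2^0
  c_3 = 0
  c_4 = 0
  c_5 = 1 = 1·2^0
  c_6 = 1 = 1·2^0
  c_7 = 0
  c_8 = 0
λ_0 = (1, 1, 0, 0, 1, 1, 0, 0)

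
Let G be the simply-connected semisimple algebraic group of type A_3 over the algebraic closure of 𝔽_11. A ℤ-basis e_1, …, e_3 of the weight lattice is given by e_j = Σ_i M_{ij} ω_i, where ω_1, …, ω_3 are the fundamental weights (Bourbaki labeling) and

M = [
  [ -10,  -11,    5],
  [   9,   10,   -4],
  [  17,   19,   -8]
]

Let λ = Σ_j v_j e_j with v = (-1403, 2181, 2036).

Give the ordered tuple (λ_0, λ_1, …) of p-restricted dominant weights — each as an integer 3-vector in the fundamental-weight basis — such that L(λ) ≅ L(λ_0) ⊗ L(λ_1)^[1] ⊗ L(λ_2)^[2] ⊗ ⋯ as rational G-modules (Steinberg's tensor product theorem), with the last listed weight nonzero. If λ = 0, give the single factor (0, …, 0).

((10, 5, 2), (8, 6, 8), (1, 8, 10))

ω-coordinates c = M·v, v = (-1403, 2181, 2036):
  c_1 = (-10)·(-1403) + (-11)·(2181) + 5·2036 = 219
  c_2 = (9)·(-1403) + 10·2181 + (-4)·(2036) = 1039
  c_3 = (17)·(-1403) + 19·2181 + (-8)·(2036) = 1300
Expand coordinatewise in base 11:
  c_1 = 219 = 10·11^0 + 8·11^1 + 1·11^2
  c_2 = 1039 = 5·11^0 + 6·11^1 + 8·11^2
  c_3 = 1300 = 2·11^0 + 8·11^1 + 10·11^2
p-restricted factor λ_0 = (10, 5, 2)
p-restricted factor λ_1 = (8, 6, 8)
p-restricted factor λ_2 = (1, 8, 10)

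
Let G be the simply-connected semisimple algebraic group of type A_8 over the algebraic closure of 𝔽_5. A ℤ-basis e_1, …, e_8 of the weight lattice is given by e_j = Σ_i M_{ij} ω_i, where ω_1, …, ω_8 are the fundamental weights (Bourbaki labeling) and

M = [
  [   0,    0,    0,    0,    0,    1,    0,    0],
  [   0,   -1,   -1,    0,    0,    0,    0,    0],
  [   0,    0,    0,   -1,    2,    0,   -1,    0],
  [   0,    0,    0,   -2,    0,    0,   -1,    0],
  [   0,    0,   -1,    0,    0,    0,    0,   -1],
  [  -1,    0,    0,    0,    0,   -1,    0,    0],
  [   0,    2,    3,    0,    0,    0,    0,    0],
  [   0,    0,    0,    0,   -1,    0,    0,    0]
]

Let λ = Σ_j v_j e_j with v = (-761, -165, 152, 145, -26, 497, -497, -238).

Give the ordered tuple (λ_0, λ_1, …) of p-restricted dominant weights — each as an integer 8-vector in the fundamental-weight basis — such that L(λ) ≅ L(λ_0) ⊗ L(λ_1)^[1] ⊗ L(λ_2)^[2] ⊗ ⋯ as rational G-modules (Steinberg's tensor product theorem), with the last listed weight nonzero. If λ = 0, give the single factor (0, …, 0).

Compute c_i = Σ_j M_{ij} v_j with v = (-761, -165, 152, 145, -26, 497, -497, -238):
  c_1 = (0)·(-761) + (0)·(-165) + (0)·(152) + (0)·(145) + (0)·(-26) + (1)·(497) + (0)·(-497) + (0)·(-238) = 497
  c_2 = (0)·(-761) + (-1)·(-165) + (-1)·(152) + (0)·(145) + (0)·(-26) + (0)·(497) + (0)·(-497) + (0)·(-238) = 13
  c_3 = (0)·(-761) + (0)·(-165) + (0)·(152) + (-1)·(145) + (2)·(-26) + (0)·(497) + (-1)·(-497) + (0)·(-238) = 300
  c_4 = (0)·(-761) + (0)·(-165) + (0)·(152) + (-2)·(145) + (0)·(-26) + (0)·(497) + (-1)·(-497) + (0)·(-238) = 207
  c_5 = (0)·(-761) + (0)·(-165) + (-1)·(152) + (0)·(145) + (0)·(-26) + (0)·(497) + (0)·(-497) + (-1)·(-238) = 86
  c_6 = (-1)·(-761) + (0)·(-165) + (0)·(152) + (0)·(145) + (0)·(-26) + (-1)·(497) + (0)·(-497) + (0)·(-238) = 264
  c_7 = (0)·(-761) + (2)·(-165) + (3)·(152) + (0)·(145) + (0)·(-26) + (0)·(497) + (0)·(-497) + (0)·(-238) = 126
  c_8 = (0)·(-761) + (0)·(-165) + (0)·(152) + (0)·(145) + (-1)·(-26) + (0)·(497) + (0)·(-497) + (0)·(-238) = 26
p = 5; digits c_i = Σ_j d_{ij}·5^j, 0 ≤ d_{ij} < 5:
  c_1 = 497 = 2·5^0 + 4·5^1 + 4·5^2 + 3·5^3
  c_2 = 13 = 3·5^0 + 2·5^1
  c_3 = 300 = 0·5^0 + 0·5^1 + 2·5^2 + 2·5^3
  c_4 = 207 = 2·5^0 + 1·5^1 + 3·5^2 + 1·5^3
  c_5 = 86 = 1·5^0 + 2·5^1 + 3·5^2
  c_6 = 264 = 4·5^0 + 2·5^1 + 0·5^2 + 2·5^3
  c_7 = 126 = 1·5^0 + 0·5^1 + 0·5^2 + 1·5^3
  c_8 = 26 = 1·5^0 + 0·5^1 + 1·5^2
λ_0 = (2, 3, 0, 2, 1, 4, 1, 1)
λ_1 = (4, 2, 0, 1, 2, 2, 0, 0)
λ_2 = (4, 0, 2, 3, 3, 0, 0, 1)
λ_3 = (3, 0, 2, 1, 0, 2, 1, 0)

((2, 3, 0, 2, 1, 4, 1, 1), (4, 2, 0, 1, 2, 2, 0, 0), (4, 0, 2, 3, 3, 0, 0, 1), (3, 0, 2, 1, 0, 2, 1, 0))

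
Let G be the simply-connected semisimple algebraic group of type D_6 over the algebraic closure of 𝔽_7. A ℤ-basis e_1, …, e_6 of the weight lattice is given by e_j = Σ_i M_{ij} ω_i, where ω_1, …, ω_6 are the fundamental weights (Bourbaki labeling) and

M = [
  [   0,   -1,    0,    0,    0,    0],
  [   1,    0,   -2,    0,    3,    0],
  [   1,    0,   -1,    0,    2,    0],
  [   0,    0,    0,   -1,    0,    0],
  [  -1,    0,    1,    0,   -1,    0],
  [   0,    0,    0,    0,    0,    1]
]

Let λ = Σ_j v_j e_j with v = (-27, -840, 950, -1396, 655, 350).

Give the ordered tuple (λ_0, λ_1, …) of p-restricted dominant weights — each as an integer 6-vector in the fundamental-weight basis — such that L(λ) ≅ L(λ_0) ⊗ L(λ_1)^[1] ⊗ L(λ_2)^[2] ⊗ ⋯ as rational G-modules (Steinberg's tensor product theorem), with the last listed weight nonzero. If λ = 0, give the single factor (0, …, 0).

Converting to the ω-basis (c_i = row i of M dotted with v = (-27, -840, 950, -1396, 655, 350)):
  c_1 = (0)·(-27) + (-1)·(-840) + (0)·(950) + (0)·(-1396) + (0)·(655) + (0)·(350) = 840
  c_2 = (1)·(-27) + (0)·(-840) + (-2)·(950) + (0)·(-1396) + (3)·(655) + (0)·(350) = 38
  c_3 = (1)·(-27) + (0)·(-840) + (-1)·(950) + (0)·(-1396) + (2)·(655) + (0)·(350) = 333
  c_4 = (0)·(-27) + (0)·(-840) + (0)·(950) + (-1)·(-1396) + (0)·(655) + (0)·(350) = 1396
  c_5 = (-1)·(-27) + (0)·(-840) + (1)·(950) + (0)·(-1396) + (-1)·(655) + (0)·(350) = 322
  c_6 = (0)·(-27) + (0)·(-840) + (0)·(950) + (0)·(-1396) + (0)·(655) + (1)·(350) = 350
Expand coordinatewise in base 7:
  c_1 = 840 = 0·7^0 + 1·7^1 + 3·7^2 + 2·7^3
  c_2 = 38 = 3·7^0 + 5·7^1
  c_3 = 333 = 4·7^0 + 5·7^1 + 6·7^2
  c_4 = 1396 = 3·7^0 + 3·7^1 + 0·7^2 + 4·7^3
  c_5 = 322 = 0·7^0 + 4·7^1 + 6·7^2
  c_6 = 350 = 0·7^0 + 1·7^1 + 0·7^2 + 1·7^3
p-restricted factor λ_0 = (0, 3, 4, 3, 0, 0)
p-restricted factor λ_1 = (1, 5, 5, 3, 4, 1)
p-restricted factor λ_2 = (3, 0, 6, 0, 6, 0)
p-restricted factor λ_3 = (2, 0, 0, 4, 0, 1)

((0, 3, 4, 3, 0, 0), (1, 5, 5, 3, 4, 1), (3, 0, 6, 0, 6, 0), (2, 0, 0, 4, 0, 1))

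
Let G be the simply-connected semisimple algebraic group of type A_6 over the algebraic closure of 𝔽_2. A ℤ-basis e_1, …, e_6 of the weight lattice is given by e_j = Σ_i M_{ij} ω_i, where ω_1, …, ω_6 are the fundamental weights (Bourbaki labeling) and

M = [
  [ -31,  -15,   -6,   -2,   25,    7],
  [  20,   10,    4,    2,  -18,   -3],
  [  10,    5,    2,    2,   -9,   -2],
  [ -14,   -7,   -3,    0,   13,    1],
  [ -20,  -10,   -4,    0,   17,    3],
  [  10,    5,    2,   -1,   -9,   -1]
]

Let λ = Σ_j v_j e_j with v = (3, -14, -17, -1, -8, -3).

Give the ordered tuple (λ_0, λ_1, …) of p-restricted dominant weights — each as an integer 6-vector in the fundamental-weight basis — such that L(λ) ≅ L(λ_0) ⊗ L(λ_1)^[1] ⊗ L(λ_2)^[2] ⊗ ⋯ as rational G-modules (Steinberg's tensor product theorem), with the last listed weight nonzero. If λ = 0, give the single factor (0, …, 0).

Converting to the ω-basis (c_i = row i of M dotted with v = (3, -14, -17, -1, -8, -3)):
  c_1 = (-31)·(3) + (-15)·(-14) + (-6)·(-17) + (-2)·(-1) + (25)·(-8) + (7)·(-3) = 0
  c_2 = (20)·(3) + (10)·(-14) + (4)·(-17) + (2)·(-1) + (-18)·(-8) + (-3)·(-3) = 3
  c_3 = (10)·(3) + (5)·(-14) + (2)·(-17) + (2)·(-1) + (-9)·(-8) + (-2)·(-3) = 2
  c_4 = (-14)·(3) + (-7)·(-14) + (-3)·(-17) + (0)·(-1) + (13)·(-8) + (1)·(-3) = 0
  c_5 = (-20)·(3) + (-10)·(-14) + (-4)·(-17) + (0)·(-1) + (17)·(-8) + (3)·(-3) = 3
  c_6 = (10)·(3) + (5)·(-14) + (2)·(-17) + (-1)·(-1) + (-9)·(-8) + (-1)·(-3) = 2
Writing each c_i in base p = 2:
  c_1 = 0
  c_2 = 3 = 1·2^0 + 1·2^1
  c_3 = 2 = 0·2^0 + 1·2^1
  c_4 = 0
  c_5 = 3 = 1·2^0 + 1·2^1
  c_6 = 2 = 0·2^0 + 1·2^1
p-restricted factor λ_0 = (0, 1, 0, 0, 1, 0)
p-restricted factor λ_1 = (0, 1, 1, 0, 1, 1)

((0, 1, 0, 0, 1, 0), (0, 1, 1, 0, 1, 1))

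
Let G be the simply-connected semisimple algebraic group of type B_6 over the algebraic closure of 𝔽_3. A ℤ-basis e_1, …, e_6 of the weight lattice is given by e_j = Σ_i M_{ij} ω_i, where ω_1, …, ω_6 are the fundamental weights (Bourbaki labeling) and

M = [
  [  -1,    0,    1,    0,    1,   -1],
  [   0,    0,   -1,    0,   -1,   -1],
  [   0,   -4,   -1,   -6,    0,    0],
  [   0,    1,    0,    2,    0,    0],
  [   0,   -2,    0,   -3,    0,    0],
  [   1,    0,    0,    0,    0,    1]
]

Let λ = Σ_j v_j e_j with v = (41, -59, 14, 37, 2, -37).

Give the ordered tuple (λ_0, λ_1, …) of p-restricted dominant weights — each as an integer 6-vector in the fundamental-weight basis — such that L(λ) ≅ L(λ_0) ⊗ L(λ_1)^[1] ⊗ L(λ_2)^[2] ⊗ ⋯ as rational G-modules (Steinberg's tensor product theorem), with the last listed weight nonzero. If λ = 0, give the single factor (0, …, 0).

Compute c_i = Σ_j M_{ij} v_j with v = (41, -59, 14, 37, 2, -37):
  c_1 = -1*41 + 0*-59 + 1*14 + 0*37 + 1*2 + -1*-37 = 12
  c_2 = 0*41 + 0*-59 + -1*14 + 0*37 + -1*2 + -1*-37 = 21
  c_3 = 0*41 + -4*-59 + -1*14 + -6*37 + 0*2 + 0*-37 = 0
  c_4 = 0*41 + 1*-59 + 0*14 + 2*37 + 0*2 + 0*-37 = 15
  c_5 = 0*41 + -2*-59 + 0*14 + -3*37 + 0*2 + 0*-37 = 7
  c_6 = 1*41 + 0*-59 + 0*14 + 0*37 + 0*2 + 1*-37 = 4
Base-3 expansion of each c_i:
  c_1 = 12 = 0·3^0 + 1·3^1 + 1·3^2
  c_2 = 21 = 0·3^0 + 1·3^1 + 2·3^2
  c_3 = 0
  c_4 = 15 = 0·3^0 + 2·3^1 + 1·3^2
  c_5 = 7 = 1·3^0 + 2·3^1
  c_6 = 4 = 1·3^0 + 1·3^1
λ_0 = (0, 0, 0, 0, 1, 1)
λ_1 = (1, 1, 0, 2, 2, 1)
λ_2 = (1, 2, 0, 1, 0, 0)

((0, 0, 0, 0, 1, 1), (1, 1, 0, 2, 2, 1), (1, 2, 0, 1, 0, 0))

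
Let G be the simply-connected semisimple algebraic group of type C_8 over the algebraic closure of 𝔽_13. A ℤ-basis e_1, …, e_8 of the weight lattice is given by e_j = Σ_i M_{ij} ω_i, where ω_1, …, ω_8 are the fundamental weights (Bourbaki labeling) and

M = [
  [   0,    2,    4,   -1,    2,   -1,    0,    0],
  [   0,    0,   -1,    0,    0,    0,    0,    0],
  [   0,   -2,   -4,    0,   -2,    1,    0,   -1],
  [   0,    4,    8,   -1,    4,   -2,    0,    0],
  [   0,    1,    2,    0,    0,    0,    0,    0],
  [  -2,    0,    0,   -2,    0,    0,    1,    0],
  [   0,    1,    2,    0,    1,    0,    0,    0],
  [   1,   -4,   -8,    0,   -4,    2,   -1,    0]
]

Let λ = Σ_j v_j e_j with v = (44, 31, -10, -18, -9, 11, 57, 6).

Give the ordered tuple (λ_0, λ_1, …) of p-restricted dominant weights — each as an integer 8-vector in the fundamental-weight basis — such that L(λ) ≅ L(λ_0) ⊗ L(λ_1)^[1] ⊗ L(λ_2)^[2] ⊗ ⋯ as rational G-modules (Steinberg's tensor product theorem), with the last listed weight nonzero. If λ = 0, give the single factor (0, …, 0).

((11, 10, 1, 4, 11, 5, 2, 1),)

In the fundamental-weight basis, λ has coordinates c = M·v (v = (44, 31, -10, -18, -9, 11, 57, 6)):
  c_1 = 0*44 + 2*31 + 4*-10 + -1*-18 + 2*-9 + -1*11 + 0*57 + 0*6 = 11
  c_2 = 0*44 + 0*31 + -1*-10 + 0*-18 + 0*-9 + 0*11 + 0*57 + 0*6 = 10
  c_3 = 0*44 + -2*31 + -4*-10 + 0*-18 + -2*-9 + 1*11 + 0*57 + -1*6 = 1
  c_4 = 0*44 + 4*31 + 8*-10 + -1*-18 + 4*-9 + -2*11 + 0*57 + 0*6 = 4
  c_5 = 0*44 + 1*31 + 2*-10 + 0*-18 + 0*-9 + 0*11 + 0*57 + 0*6 = 11
  c_6 = -2*44 + 0*31 + 0*-10 + -2*-18 + 0*-9 + 0*11 + 1*57 + 0*6 = 5
  c_7 = 0*44 + 1*31 + 2*-10 + 0*-18 + 1*-9 + 0*11 + 0*57 + 0*6 = 2
  c_8 = 1*44 + -4*31 + -8*-10 + 0*-18 + -4*-9 + 2*11 + -1*57 + 0*6 = 1
Writing each c_i in base p = 13:
  c_1 = 11 = 11·13^0
  c_2 = 10 = 10·13^0
  c_3 = 1 = 1·13^0
  c_4 = 4 = 4·13^0
  c_5 = 11 = 11·13^0
  c_6 = 5 = 5·13^0
  c_7 = 2 = 2·13^0
  c_8 = 1 = 1·13^0
Factor λ_0 = (11, 10, 1, 4, 11, 5, 2, 1)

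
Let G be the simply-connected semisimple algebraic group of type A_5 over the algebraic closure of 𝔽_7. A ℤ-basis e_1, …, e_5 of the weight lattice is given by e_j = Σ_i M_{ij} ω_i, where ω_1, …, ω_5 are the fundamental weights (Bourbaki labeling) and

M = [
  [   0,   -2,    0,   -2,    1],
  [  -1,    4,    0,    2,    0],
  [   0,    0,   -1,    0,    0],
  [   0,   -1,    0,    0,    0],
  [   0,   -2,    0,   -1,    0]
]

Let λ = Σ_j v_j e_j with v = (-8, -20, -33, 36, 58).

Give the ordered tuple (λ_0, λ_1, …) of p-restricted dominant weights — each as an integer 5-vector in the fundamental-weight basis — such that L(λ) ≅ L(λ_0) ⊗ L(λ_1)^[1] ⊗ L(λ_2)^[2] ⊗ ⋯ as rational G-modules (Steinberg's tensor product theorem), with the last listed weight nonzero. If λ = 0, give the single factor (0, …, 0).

((5, 0, 5, 6, 4), (3, 0, 4, 2, 0))

Compute c_i = Σ_j M_{ij} v_j with v = (-8, -20, -33, 36, 58):
  c_1 = (0)·(-8) + (-2)·(-20) + (0)·(-33) + (-2)·(36) + 1·58 = 26
  c_2 = (-1)·(-8) + (4)·(-20) + (0)·(-33) + 2·36 + 0·58 = 0
  c_3 = (0)·(-8) + (0)·(-20) + (-1)·(-33) + 0·36 + 0·58 = 33
  c_4 = (0)·(-8) + (-1)·(-20) + (0)·(-33) + 0·36 + 0·58 = 20
  c_5 = (0)·(-8) + (-2)·(-20) + (0)·(-33) + (-1)·(36) + 0·58 = 4
p = 7; digits c_i = Σ_j d_{ij}·7^j, 0 ≤ d_{ij} < 7:
  c_1 = 26 = 5·7^0 + 3·7^1
  c_2 = 0
  c_3 = 33 = 5·7^0 + 4·7^1
  c_4 = 20 = 6·7^0 + 2·7^1
  c_5 = 4 = 4·7^0
p-restricted factor λ_0 = (5, 0, 5, 6, 4)
p-restricted factor λ_1 = (3, 0, 4, 2, 0)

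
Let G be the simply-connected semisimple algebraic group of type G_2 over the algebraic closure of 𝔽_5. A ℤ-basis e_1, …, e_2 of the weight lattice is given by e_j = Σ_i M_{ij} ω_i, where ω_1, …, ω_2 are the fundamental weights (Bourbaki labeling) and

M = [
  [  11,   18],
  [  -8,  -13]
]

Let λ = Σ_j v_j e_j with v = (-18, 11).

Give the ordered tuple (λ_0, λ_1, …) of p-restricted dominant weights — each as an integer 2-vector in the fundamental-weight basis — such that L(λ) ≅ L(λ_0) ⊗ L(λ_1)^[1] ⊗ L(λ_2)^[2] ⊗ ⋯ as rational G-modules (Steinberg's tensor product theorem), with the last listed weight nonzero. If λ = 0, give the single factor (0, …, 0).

((0, 1),)

Converting to the ω-basis (c_i = row i of M dotted with v = (-18, 11)):
  c_1 = (11)·(-18) + 18·11 = 0
  c_2 = (-8)·(-18) + (-13)·(11) = 1
Base-5 expansion of each c_i:
  c_1 = 0
  c_2 = 1 = 1·5^0
p-restricted factor λ_0 = (0, 1)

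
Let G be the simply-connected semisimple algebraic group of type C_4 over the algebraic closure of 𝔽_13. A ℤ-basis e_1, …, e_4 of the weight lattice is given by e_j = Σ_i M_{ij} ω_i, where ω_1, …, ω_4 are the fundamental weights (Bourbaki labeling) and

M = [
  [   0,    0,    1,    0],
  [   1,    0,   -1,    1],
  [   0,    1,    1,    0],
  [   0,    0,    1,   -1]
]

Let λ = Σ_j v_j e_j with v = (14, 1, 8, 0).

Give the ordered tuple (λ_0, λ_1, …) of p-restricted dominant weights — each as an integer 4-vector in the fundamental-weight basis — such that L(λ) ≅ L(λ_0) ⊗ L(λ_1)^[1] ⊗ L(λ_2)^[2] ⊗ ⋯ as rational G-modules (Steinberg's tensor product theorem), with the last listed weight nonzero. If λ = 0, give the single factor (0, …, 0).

((8, 6, 9, 8),)

In the fundamental-weight basis, λ has coordinates c = M·v (v = (14, 1, 8, 0)):
  c_1 = 0·14 + 0·1 + 1·8 + 0·0 = 8
  c_2 = 1·14 + 0·1 + (-1)·(8) + 1·0 = 6
  c_3 = 0·14 + 1·1 + 1·8 + 0·0 = 9
  c_4 = 0·14 + 0·1 + 1·8 + (-1)·(0) = 8
Writing each c_i in base p = 13:
  c_1 = 8 = 8·13^0
  c_2 = 6 = 6·13^0
  c_3 = 9 = 9·13^0
  c_4 = 8 = 8·13^0
λ_0 = (8, 6, 9, 8)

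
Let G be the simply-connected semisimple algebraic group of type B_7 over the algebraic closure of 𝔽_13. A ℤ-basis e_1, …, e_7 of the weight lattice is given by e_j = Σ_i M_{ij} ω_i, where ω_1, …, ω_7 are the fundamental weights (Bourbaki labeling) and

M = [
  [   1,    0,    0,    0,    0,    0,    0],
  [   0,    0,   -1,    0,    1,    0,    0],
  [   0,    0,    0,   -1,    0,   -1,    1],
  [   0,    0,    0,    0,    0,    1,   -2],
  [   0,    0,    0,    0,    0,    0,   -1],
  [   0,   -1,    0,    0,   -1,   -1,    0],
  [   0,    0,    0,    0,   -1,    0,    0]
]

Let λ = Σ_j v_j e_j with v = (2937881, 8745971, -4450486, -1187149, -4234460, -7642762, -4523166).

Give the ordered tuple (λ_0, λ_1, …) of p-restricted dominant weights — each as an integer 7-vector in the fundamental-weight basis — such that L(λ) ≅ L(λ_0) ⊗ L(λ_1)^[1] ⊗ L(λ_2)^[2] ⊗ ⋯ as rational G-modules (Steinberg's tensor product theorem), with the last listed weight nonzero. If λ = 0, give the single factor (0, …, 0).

((11, 5, 1, 12, 11, 6, 9), (11, 3, 9, 1, 3, 1, 12), (2, 4, 3, 11, 10, 3, 4), (11, 7, 10, 1, 4, 8, 3), (11, 7, 7, 10, 2, 5, 5), (7, 0, 11, 3, 12, 8, 11))

ω-coordinates c = M·v, v = (2937881, 8745971, -4450486, -1187149, -4234460, -7642762, -4523166):
  c_1 = 1*2937881 + 0*8745971 + 0*-4450486 + 0*-1187149 + 0*-4234460 + 0*-7642762 + 0*-4523166 = 2937881
  c_2 = 0*2937881 + 0*8745971 + -1*-4450486 + 0*-1187149 + 1*-4234460 + 0*-7642762 + 0*-4523166 = 216026
  c_3 = 0*2937881 + 0*8745971 + 0*-4450486 + -1*-1187149 + 0*-4234460 + -1*-7642762 + 1*-4523166 = 4306745
  c_4 = 0*2937881 + 0*8745971 + 0*-4450486 + 0*-1187149 + 0*-4234460 + 1*-7642762 + -2*-4523166 = 1403570
  c_5 = 0*2937881 + 0*8745971 + 0*-4450486 + 0*-1187149 + 0*-4234460 + 0*-7642762 + -1*-4523166 = 4523166
  c_6 = 0*2937881 + -1*8745971 + 0*-4450486 + 0*-1187149 + -1*-4234460 + -1*-7642762 + 0*-4523166 = 3131251
  c_7 = 0*2937881 + 0*8745971 + 0*-4450486 + 0*-1187149 + -1*-4234460 + 0*-7642762 + 0*-4523166 = 4234460
Writing each c_i in base p = 13:
  c_1 = 2937881 = 11·13^0 + 11·13^1 + 2·13^2 + 11·13^3 + 11·13^4 + 7·13^5
  c_2 = 216026 = 5·13^0 + 3·13^1 + 4·13^2 + 7·13^3 + 7·13^4
  c_3 = 4306745 = 1·13^0 + 9·13^1 + 3·13^2 + 10·13^3 + 7·13^4 + 11·13^5
  c_4 = 1403570 = 12·13^0 + 1·13^1 + 11·13^2 + 1·13^3 + 10·13^4 + 3·13^5
  c_5 = 4523166 = 11·13^0 + 3·13^1 + 10·13^2 + 4·13^3 + 2·13^4 + 12·13^5
  c_6 = 3131251 = 6·13^0 + 1·13^1 + 3·13^2 + 8·13^3 + 5·13^4 + 8·13^5
  c_7 = 4234460 = 9·13^0 + 12·13^1 + 4·13^2 + 3·13^3 + 5·13^4 + 11·13^5
Factor λ_0 = (11, 5, 1, 12, 11, 6, 9)
Factor λ_1 = (11, 3, 9, 1, 3, 1, 12)
Factor λ_2 = (2, 4, 3, 11, 10, 3, 4)
Factor λ_3 = (11, 7, 10, 1, 4, 8, 3)
Factor λ_4 = (11, 7, 7, 10, 2, 5, 5)
Factor λ_5 = (7, 0, 11, 3, 12, 8, 11)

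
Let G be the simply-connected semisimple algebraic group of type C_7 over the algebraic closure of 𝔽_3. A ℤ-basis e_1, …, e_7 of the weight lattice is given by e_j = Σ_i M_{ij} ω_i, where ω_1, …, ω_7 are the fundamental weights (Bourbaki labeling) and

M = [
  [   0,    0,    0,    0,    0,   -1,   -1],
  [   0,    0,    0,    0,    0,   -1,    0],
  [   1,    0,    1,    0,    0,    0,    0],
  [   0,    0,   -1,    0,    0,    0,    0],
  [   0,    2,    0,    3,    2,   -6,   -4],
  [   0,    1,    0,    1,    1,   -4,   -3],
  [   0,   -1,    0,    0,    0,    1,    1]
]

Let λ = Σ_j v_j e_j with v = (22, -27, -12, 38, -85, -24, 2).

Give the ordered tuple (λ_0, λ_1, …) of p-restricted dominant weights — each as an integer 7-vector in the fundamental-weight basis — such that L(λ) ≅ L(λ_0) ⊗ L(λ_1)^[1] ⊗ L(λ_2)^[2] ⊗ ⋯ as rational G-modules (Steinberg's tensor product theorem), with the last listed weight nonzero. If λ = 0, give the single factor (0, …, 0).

Converting to the ω-basis (c_i = row i of M dotted with v = (22, -27, -12, 38, -85, -24, 2)):
  c_1 = 0·22 + (0)·(-27) + (0)·(-12) + 0·38 + (0)·(-85) + (-1)·(-24) + (-1)·(2) = 22
  c_2 = 0·22 + (0)·(-27) + (0)·(-12) + 0·38 + (0)·(-85) + (-1)·(-24) + 0·2 = 24
  c_3 = 1·22 + (0)·(-27) + (1)·(-12) + 0·38 + (0)·(-85) + (0)·(-24) + 0·2 = 10
  c_4 = 0·22 + (0)·(-27) + (-1)·(-12) + 0·38 + (0)·(-85) + (0)·(-24) + 0·2 = 12
  c_5 = 0·22 + (2)·(-27) + (0)·(-12) + 3·38 + (2)·(-85) + (-6)·(-24) + (-4)·(2) = 26
  c_6 = 0·22 + (1)·(-27) + (0)·(-12) + 1·38 + (1)·(-85) + (-4)·(-24) + (-3)·(2) = 16
  c_7 = 0·22 + (-1)·(-27) + (0)·(-12) + 0·38 + (0)·(-85) + (1)·(-24) + 1·2 = 5
Expand coordinatewise in base 3:
  c_1 = 22 = 1·3^0 + 1·3^1 + 2·3^2
  c_2 = 24 = 0·3^0 + 2·3^1 + 2·3^2
  c_3 = 10 = 1·3^0 + 0·3^1 + 1·3^2
  c_4 = 12 = 0·3^0 + 1·3^1 + 1·3^2
  c_5 = 26 = 2·3^0 + 2·3^1 + 2·3^2
  c_6 = 16 = 1·3^0 + 2·3^1 + 1·3^2
  c_7 = 5 = 2·3^0 + 1·3^1
λ_0 = (1, 0, 1, 0, 2, 1, 2)
λ_1 = (1, 2, 0, 1, 2, 2, 1)
λ_2 = (2, 2, 1, 1, 2, 1, 0)

((1, 0, 1, 0, 2, 1, 2), (1, 2, 0, 1, 2, 2, 1), (2, 2, 1, 1, 2, 1, 0))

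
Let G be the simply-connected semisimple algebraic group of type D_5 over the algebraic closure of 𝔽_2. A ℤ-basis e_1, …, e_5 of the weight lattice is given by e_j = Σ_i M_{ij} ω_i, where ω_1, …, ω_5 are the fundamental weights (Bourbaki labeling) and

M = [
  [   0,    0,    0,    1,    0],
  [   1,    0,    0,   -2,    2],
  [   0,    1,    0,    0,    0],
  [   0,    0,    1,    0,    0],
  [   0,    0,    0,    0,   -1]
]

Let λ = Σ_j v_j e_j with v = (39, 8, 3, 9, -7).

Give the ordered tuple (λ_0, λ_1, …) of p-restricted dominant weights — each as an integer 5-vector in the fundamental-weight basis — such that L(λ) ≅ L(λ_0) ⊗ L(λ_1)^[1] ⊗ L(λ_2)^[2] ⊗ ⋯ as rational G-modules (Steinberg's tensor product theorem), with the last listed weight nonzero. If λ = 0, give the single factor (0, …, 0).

((1, 1, 0, 1, 1), (0, 1, 0, 1, 1), (0, 1, 0, 0, 1), (1, 0, 1, 0, 0))

In the fundamental-weight basis, λ has coordinates c = M·v (v = (39, 8, 3, 9, -7)):
  c_1 = 0·39 + 0·8 + 0·3 + 1·9 + (0)·(-7) = 9
  c_2 = 1·39 + 0·8 + 0·3 + (-2)·(9) + (2)·(-7) = 7
  c_3 = 0·39 + 1·8 + 0·3 + 0·9 + (0)·(-7) = 8
  c_4 = 0·39 + 0·8 + 1·3 + 0·9 + (0)·(-7) = 3
  c_5 = 0·39 + 0·8 + 0·3 + 0·9 + (-1)·(-7) = 7
Expand coordinatewise in base 2:
  c_1 = 9 = 1·2^0 + 0·2^1 + 0·2^2 + 1·2^3
  c_2 = 7 = 1·2^0 + 1·2^1 + 1·2^2
  c_3 = 8 = 0·2^0 + 0·2^1 + 0·2^2 + 1·2^3
  c_4 = 3 = 1·2^0 + 1·2^1
  c_5 = 7 = 1·2^0 + 1·2^1 + 1·2^2
Factor λ_0 = (1, 1, 0, 1, 1)
Factor λ_1 = (0, 1, 0, 1, 1)
Factor λ_2 = (0, 1, 0, 0, 1)
Factor λ_3 = (1, 0, 1, 0, 0)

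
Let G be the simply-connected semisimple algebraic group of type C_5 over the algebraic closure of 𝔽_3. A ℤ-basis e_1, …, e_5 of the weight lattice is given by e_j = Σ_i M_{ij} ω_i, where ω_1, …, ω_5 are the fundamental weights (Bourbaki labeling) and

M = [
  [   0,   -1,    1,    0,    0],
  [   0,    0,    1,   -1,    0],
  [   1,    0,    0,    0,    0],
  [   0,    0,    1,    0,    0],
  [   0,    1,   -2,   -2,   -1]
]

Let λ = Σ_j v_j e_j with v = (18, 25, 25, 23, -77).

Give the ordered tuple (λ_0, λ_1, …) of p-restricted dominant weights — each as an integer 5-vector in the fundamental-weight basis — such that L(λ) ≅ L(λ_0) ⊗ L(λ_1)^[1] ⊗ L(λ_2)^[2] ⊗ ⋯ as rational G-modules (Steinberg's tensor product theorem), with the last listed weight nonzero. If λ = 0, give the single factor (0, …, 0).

In the fundamental-weight basis, λ has coordinates c = M·v (v = (18, 25, 25, 23, -77)):
  c_1 = 0·18 + (-1)·(25) + 1·25 + 0·23 + (0)·(-77) = 0
  c_2 = 0·18 + 0·25 + 1·25 + (-1)·(23) + (0)·(-77) = 2
  c_3 = 1·18 + 0·25 + 0·25 + 0·23 + (0)·(-77) = 18
  c_4 = 0·18 + 0·25 + 1·25 + 0·23 + (0)·(-77) = 25
  c_5 = 0·18 + 1·25 + (-2)·(25) + (-2)·(23) + (-1)·(-77) = 6
Expand coordinatewise in base 3:
  c_1 = 0
  c_2 = 2 = 2·3^0
  c_3 = 18 = 0·3^0 + 0·3^1 + 2·3^2
  c_4 = 25 = 1·3^0 + 2·3^1 + 2·3^2
  c_5 = 6 = 0·3^0 + 2·3^1
λ_0 = (0, 2, 0, 1, 0)
λ_1 = (0, 0, 0, 2, 2)
λ_2 = (0, 0, 2, 2, 0)

((0, 2, 0, 1, 0), (0, 0, 0, 2, 2), (0, 0, 2, 2, 0))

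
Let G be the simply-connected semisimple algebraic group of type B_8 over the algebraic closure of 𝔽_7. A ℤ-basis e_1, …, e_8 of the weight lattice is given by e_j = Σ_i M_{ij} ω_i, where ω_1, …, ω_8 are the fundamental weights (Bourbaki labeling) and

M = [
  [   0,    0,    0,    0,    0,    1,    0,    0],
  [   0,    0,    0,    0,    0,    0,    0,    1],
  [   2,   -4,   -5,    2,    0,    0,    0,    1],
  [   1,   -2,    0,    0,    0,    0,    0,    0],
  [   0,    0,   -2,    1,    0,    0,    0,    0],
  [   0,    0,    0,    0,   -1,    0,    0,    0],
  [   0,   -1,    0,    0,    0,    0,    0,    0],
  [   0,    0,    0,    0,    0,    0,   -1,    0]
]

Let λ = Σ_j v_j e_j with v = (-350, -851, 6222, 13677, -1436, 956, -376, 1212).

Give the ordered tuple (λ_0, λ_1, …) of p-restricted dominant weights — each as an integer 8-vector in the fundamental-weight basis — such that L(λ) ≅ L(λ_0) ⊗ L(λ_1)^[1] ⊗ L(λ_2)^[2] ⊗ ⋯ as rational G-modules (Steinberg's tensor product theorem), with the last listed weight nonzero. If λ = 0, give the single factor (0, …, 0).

((4, 1, 6, 1, 1, 1, 4, 5), (3, 5, 1, 4, 1, 2, 2, 4), (5, 3, 3, 6, 4, 1, 3, 0), (2, 3, 0, 3, 3, 4, 2, 1))

Converting to the ω-basis (c_i = row i of M dotted with v = (-350, -851, 6222, 13677, -1436, 956, -376, 1212)):
  c_1 = 0*-350 + 0*-851 + 0*6222 + 0*13677 + 0*-1436 + 1*956 + 0*-376 + 0*1212 = 956
  c_2 = 0*-350 + 0*-851 + 0*6222 + 0*13677 + 0*-1436 + 0*956 + 0*-376 + 1*1212 = 1212
  c_3 = 2*-350 + -4*-851 + -5*6222 + 2*13677 + 0*-1436 + 0*956 + 0*-376 + 1*1212 = 160
  c_4 = 1*-350 + -2*-851 + 0*6222 + 0*13677 + 0*-1436 + 0*956 + 0*-376 + 0*1212 = 1352
  c_5 = 0*-350 + 0*-851 + -2*6222 + 1*13677 + 0*-1436 + 0*956 + 0*-376 + 0*1212 = 1233
  c_6 = 0*-350 + 0*-851 + 0*6222 + 0*13677 + -1*-1436 + 0*956 + 0*-376 + 0*1212 = 1436
  c_7 = 0*-350 + -1*-851 + 0*6222 + 0*13677 + 0*-1436 + 0*956 + 0*-376 + 0*1212 = 851
  c_8 = 0*-350 + 0*-851 + 0*6222 + 0*13677 + 0*-1436 + 0*956 + -1*-376 + 0*1212 = 376
Expand coordinatewise in base 7:
  c_1 = 956 = 4·7^0 + 3·7^1 + 5·7^2 + 2·7^3
  c_2 = 1212 = 1·7^0 + 5·7^1 + 3·7^2 + 3·7^3
  c_3 = 160 = 6·7^0 + 1·7^1 + 3·7^2
  c_4 = 1352 = 1·7^0 + 4·7^1 + 6·7^2 + 3·7^3
  c_5 = 1233 = 1·7^0 + 1·7^1 + 4·7^2 + 3·7^3
  c_6 = 1436 = 1·7^0 + 2·7^1 + 1·7^2 + 4·7^3
  c_7 = 851 = 4·7^0 + 2·7^1 + 3·7^2 + 2·7^3
  c_8 = 376 = 5·7^0 + 4·7^1 + 0·7^2 + 1·7^3
p-restricted factor λ_0 = (4, 1, 6, 1, 1, 1, 4, 5)
p-restricted factor λ_1 = (3, 5, 1, 4, 1, 2, 2, 4)
p-restricted factor λ_2 = (5, 3, 3, 6, 4, 1, 3, 0)
p-restricted factor λ_3 = (2, 3, 0, 3, 3, 4, 2, 1)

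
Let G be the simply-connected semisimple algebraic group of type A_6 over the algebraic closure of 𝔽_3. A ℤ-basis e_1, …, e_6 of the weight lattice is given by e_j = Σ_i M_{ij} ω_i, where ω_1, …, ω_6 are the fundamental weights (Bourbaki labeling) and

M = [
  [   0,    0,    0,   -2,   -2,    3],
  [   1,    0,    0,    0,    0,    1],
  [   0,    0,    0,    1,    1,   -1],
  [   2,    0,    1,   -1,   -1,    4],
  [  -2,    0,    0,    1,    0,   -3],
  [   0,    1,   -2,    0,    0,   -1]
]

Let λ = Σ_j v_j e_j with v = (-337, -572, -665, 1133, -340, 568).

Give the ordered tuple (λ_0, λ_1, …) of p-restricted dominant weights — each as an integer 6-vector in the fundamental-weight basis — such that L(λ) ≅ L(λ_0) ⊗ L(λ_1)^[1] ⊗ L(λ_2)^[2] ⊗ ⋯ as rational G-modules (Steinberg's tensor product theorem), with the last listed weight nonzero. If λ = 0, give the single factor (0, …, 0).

ω-coordinates c = M·v, v = (-337, -572, -665, 1133, -340, 568):
  c_1 = (0)·(-337) + (0)·(-572) + (0)·(-665) + (-2)·(1133) + (-2)·(-340) + 3·568 = 118
  c_2 = (1)·(-337) + (0)·(-572) + (0)·(-665) + 0·1133 + (0)·(-340) + 1·568 = 231
  c_3 = (0)·(-337) + (0)·(-572) + (0)·(-665) + 1·1133 + (1)·(-340) + (-1)·(568) = 225
  c_4 = (2)·(-337) + (0)·(-572) + (1)·(-665) + (-1)·(1133) + (-1)·(-340) + 4·568 = 140
  c_5 = (-2)·(-337) + (0)·(-572) + (0)·(-665) + 1·1133 + (0)·(-340) + (-3)·(568) = 103
  c_6 = (0)·(-337) + (1)·(-572) + (-2)·(-665) + 0·1133 + (0)·(-340) + (-1)·(568) = 190
Writing each c_i in base p = 3:
  c_1 = 118 = 1·3^0 + 0·3^1 + 1·3^2 + 1·3^3 + 1·3^4
  c_2 = 231 = 0·3^0 + 2·3^1 + 1·3^2 + 2·3^3 + 2·3^4
  c_3 = 225 = 0·3^0 + 0·3^1 + 1·3^2 + 2·3^3 + 2·3^4
  c_4 = 140 = 2·3^0 + 1·3^1 + 0·3^2 + 2·3^3 + 1·3^4
  c_5 = 103 = 1·3^0 + 1·3^1 + 2·3^2 + 0·3^3 + 1·3^4
  c_6 = 190 = 1·3^0 + 0·3^1 + 0·3^2 + 1·3^3 + 2·3^4
Factor λ_0 = (1, 0, 0, 2, 1, 1)
Factor λ_1 = (0, 2, 0, 1, 1, 0)
Factor λ_2 = (1, 1, 1, 0, 2, 0)
Factor λ_3 = (1, 2, 2, 2, 0, 1)
Factor λ_4 = (1, 2, 2, 1, 1, 2)

((1, 0, 0, 2, 1, 1), (0, 2, 0, 1, 1, 0), (1, 1, 1, 0, 2, 0), (1, 2, 2, 2, 0, 1), (1, 2, 2, 1, 1, 2))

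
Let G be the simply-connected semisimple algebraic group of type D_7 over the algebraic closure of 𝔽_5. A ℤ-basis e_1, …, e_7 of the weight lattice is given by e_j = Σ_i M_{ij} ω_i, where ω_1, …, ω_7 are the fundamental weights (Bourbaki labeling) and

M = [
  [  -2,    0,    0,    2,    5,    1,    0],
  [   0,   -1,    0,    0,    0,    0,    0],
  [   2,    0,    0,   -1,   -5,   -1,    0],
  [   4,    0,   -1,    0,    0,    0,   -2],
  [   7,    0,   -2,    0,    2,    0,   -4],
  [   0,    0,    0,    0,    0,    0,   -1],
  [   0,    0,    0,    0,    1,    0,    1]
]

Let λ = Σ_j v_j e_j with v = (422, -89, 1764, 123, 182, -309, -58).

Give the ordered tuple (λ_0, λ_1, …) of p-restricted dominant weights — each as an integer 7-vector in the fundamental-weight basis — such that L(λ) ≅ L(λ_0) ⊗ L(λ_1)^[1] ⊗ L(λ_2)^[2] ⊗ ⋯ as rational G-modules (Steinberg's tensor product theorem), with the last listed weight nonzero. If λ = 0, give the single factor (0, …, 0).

Change of basis e → ω: c = M·v where v = (422, -89, 1764, 123, 182, -309, -58):
  c_1 = (-2)·(422) + (0)·(-89) + 0·1764 + 2·123 + 5·182 + (1)·(-309) + (0)·(-58) = 3
  c_2 = 0·422 + (-1)·(-89) + 0·1764 + 0·123 + 0·182 + (0)·(-309) + (0)·(-58) = 89
  c_3 = 2·422 + (0)·(-89) + 0·1764 + (-1)·(123) + (-5)·(182) + (-1)·(-309) + (0)·(-58) = 120
  c_4 = 4·422 + (0)·(-89) + (-1)·(1764) + 0·123 + 0·182 + (0)·(-309) + (-2)·(-58) = 40
  c_5 = 7·422 + (0)·(-89) + (-2)·(1764) + 0·123 + 2·182 + (0)·(-309) + (-4)·(-58) = 22
  c_6 = 0·422 + (0)·(-89) + 0·1764 + 0·123 + 0·182 + (0)·(-309) + (-1)·(-58) = 58
  c_7 = 0·422 + (0)·(-89) + 0·1764 + 0·123 + 1·182 + (0)·(-309) + (1)·(-58) = 124
Writing each c_i in base p = 5:
  c_1 = 3 = 3·5^0
  c_2 = 89 = 4·5^0 + 2·5^1 + 3·5^2
  c_3 = 120 = 0·5^0 + 4·5^1 + 4·5^2
  c_4 = 40 = 0·5^0 + 3·5^1 + 1·5^2
  c_5 = 22 = 2·5^0 + 4·5^1
  c_6 = 58 = 3·5^0 + 1·5^1 + 2·5^2
  c_7 = 124 = 4·5^0 + 4·5^1 + 4·5^2
Factor λ_0 = (3, 4, 0, 0, 2, 3, 4)
Factor λ_1 = (0, 2, 4, 3, 4, 1, 4)
Factor λ_2 = (0, 3, 4, 1, 0, 2, 4)

((3, 4, 0, 0, 2, 3, 4), (0, 2, 4, 3, 4, 1, 4), (0, 3, 4, 1, 0, 2, 4))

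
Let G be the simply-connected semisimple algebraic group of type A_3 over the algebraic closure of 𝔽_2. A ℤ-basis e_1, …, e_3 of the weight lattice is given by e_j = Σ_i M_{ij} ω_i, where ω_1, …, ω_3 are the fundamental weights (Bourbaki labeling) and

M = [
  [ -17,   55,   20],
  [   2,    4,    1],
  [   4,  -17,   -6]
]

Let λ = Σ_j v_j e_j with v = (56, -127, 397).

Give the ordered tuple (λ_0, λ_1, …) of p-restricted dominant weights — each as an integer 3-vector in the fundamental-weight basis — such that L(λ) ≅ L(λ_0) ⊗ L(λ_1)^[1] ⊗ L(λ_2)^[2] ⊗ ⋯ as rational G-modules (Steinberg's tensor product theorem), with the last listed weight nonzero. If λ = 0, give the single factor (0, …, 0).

In the fundamental-weight basis, λ has coordinates c = M·v (v = (56, -127, 397)):
  c_1 = (-17)·(56) + (55)·(-127) + (20)·(397) = 3
  c_2 = (2)·(56) + (4)·(-127) + (1)·(397) = 1
  c_3 = (4)·(56) + (-17)·(-127) + (-6)·(397) = 1
p = 2; digits c_i = Σ_j d_{ij}·2^j, 0 ≤ d_{ij} < 2:
  c_1 = 3 = 1·2^0 + 1·2^1
  c_2 = 1 = 1·2^0
  c_3 = 1 = 1·2^0
λ_0 = (1, 1, 1)
λ_1 = (1, 0, 0)

((1, 1, 1), (1, 0, 0))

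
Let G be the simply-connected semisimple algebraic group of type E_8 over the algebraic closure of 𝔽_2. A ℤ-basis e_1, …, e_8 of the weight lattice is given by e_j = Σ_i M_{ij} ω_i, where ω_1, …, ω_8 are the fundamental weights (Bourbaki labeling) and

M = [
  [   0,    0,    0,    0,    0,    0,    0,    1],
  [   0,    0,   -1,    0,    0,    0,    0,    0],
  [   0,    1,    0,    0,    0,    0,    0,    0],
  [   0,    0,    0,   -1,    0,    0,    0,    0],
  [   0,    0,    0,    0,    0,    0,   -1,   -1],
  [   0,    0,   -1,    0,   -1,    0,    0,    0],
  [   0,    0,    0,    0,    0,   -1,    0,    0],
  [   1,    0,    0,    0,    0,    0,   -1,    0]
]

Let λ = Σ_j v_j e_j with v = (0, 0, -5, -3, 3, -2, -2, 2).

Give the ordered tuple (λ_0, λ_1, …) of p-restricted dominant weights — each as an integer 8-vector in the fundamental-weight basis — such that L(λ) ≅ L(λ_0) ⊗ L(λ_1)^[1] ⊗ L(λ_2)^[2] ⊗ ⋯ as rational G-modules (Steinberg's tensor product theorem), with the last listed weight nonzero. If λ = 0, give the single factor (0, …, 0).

ω-coordinates c = M·v, v = (0, 0, -5, -3, 3, -2, -2, 2):
  c_1 = 0·0 + 0·0 + (0)·(-5) + (0)·(-3) + 0·3 + (0)·(-2) + (0)·(-2) + 1·2 = 2
  c_2 = 0·0 + 0·0 + (-1)·(-5) + (0)·(-3) + 0·3 + (0)·(-2) + (0)·(-2) + 0·2 = 5
  c_3 = 0·0 + 1·0 + (0)·(-5) + (0)·(-3) + 0·3 + (0)·(-2) + (0)·(-2) + 0·2 = 0
  c_4 = 0·0 + 0·0 + (0)·(-5) + (-1)·(-3) + 0·3 + (0)·(-2) + (0)·(-2) + 0·2 = 3
  c_5 = 0·0 + 0·0 + (0)·(-5) + (0)·(-3) + 0·3 + (0)·(-2) + (-1)·(-2) + (-1)·(2) = 0
  c_6 = 0·0 + 0·0 + (-1)·(-5) + (0)·(-3) + (-1)·(3) + (0)·(-2) + (0)·(-2) + 0·2 = 2
  c_7 = 0·0 + 0·0 + (0)·(-5) + (0)·(-3) + 0·3 + (-1)·(-2) + (0)·(-2) + 0·2 = 2
  c_8 = 1·0 + 0·0 + (0)·(-5) + (0)·(-3) + 0·3 + (0)·(-2) + (-1)·(-2) + 0·2 = 2
Expand coordinatewise in base 2:
  c_1 = 2 = 0·2^0 + 1·2^1
  c_2 = 5 = 1·2^0 + 0·2^1 + 1·2^2
  c_3 = 0
  c_4 = 3 = 1·2^0 + 1·2^1
  c_5 = 0
  c_6 = 2 = 0·2^0 + 1·2^1
  c_7 = 2 = 0·2^0 + 1·2^1
  c_8 = 2 = 0·2^0 + 1·2^1
Factor λ_0 = (0, 1, 0, 1, 0, 0, 0, 0)
Factor λ_1 = (1, 0, 0, 1, 0, 1, 1, 1)
Factor λ_2 = (0, 1, 0, 0, 0, 0, 0, 0)

((0, 1, 0, 1, 0, 0, 0, 0), (1, 0, 0, 1, 0, 1, 1, 1), (0, 1, 0, 0, 0, 0, 0, 0))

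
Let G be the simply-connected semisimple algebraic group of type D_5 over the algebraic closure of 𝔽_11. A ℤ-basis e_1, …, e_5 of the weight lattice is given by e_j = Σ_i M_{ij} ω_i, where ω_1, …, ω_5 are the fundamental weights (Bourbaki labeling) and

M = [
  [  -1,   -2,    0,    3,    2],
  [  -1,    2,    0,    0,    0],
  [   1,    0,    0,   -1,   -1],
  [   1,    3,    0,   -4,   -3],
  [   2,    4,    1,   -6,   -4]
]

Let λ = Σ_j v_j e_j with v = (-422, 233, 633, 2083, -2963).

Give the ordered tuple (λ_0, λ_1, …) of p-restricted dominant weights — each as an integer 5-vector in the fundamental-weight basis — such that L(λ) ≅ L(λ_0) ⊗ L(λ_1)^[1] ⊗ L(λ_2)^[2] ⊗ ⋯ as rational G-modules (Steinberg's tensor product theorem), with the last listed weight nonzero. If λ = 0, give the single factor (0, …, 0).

Compute c_i = Σ_j M_{ij} v_j with v = (-422, 233, 633, 2083, -2963):
  c_1 = (-1)·(-422) + (-2)·(233) + 0·633 + 3·2083 + (2)·(-2963) = 279
  c_2 = (-1)·(-422) + 2·233 + 0·633 + 0·2083 + (0)·(-2963) = 888
  c_3 = (1)·(-422) + 0·233 + 0·633 + (-1)·(2083) + (-1)·(-2963) = 458
  c_4 = (1)·(-422) + 3·233 + 0·633 + (-4)·(2083) + (-3)·(-2963) = 834
  c_5 = (2)·(-422) + 4·233 + 1·633 + (-6)·(2083) + (-4)·(-2963) = 75
Base-11 expansion of each c_i:
  c_1 = 279 = 4·11^0 + 3·11^1 + 2·11^2
  c_2 = 888 = 8·11^0 + 3·11^1 + 7·11^2
  c_3 = 458 = 7·11^0 + 8·11^1 + 3·11^2
  c_4 = 834 = 9·11^0 + 9·11^1 + 6·11^2
  c_5 = 75 = 9·11^0 + 6·11^1
λ_0 = (4, 8, 7, 9, 9)
λ_1 = (3, 3, 8, 9, 6)
λ_2 = (2, 7, 3, 6, 0)

((4, 8, 7, 9, 9), (3, 3, 8, 9, 6), (2, 7, 3, 6, 0))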